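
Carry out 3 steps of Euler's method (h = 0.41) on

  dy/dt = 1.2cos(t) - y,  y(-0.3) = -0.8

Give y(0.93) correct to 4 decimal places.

0.7148

Euler: y_{n+1} = y_n + h·f(t_n, y_n).
t=-0.300000, y=-0.800000: f=1.946404 → y ← -0.800000 + 0.41·1.946404 = -0.001974
t=0.110000, y=-0.001974: f=1.194722 → y ← -0.001974 + 0.41·1.194722 = 0.487861
t=0.520000, y=0.487861: f=0.553522 → y ← 0.487861 + 0.41·0.553522 = 0.714805
y(0.93) ≈ 0.7148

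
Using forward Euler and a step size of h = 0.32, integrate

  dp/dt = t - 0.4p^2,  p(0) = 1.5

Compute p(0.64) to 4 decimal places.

1.1264

Euler: p_{n+1} = p_n + h·f(t_n, p_n).
t=0.000000, p=1.500000: f=-0.900000 → p ← 1.500000 + 0.32·(-0.900000) = 1.212000
t=0.320000, p=1.212000: f=-0.267578 → p ← 1.212000 + 0.32·(-0.267578) = 1.126375
p(0.64) ≈ 1.1264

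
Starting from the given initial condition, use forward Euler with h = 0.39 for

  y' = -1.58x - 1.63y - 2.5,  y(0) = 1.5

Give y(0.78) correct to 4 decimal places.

-1.3714

Euler: y_{n+1} = y_n + h·f(x_n, y_n).
x=0.000000, y=1.500000: f=-4.945000 → y ← 1.500000 + 0.39·(-4.945000) = -0.428550
x=0.390000, y=-0.428550: f=-2.417663 → y ← -0.428550 + 0.39·(-2.417663) = -1.371439
y(0.78) ≈ -1.3714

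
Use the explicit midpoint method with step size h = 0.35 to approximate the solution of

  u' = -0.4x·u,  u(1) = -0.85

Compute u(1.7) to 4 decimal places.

-0.5808

Midpoint: k1 = f(x_n, u_n); k2 = f(x_n + h/2, u_n + (h/2)·k1); u_{n+1} = u_n + h·k2.
x=1.000000, u=-0.850000:
  k1 = f(1.000000, -0.850000) = 0.340000
  k2 = f(1.175000, -0.790500) = 0.371535
  u ← -0.850000 + 0.35·0.371535 = -0.719963
x=1.350000, u=-0.719963:
  k1 = f(1.350000, -0.719963) = 0.388780
  k2 = f(1.525000, -0.651926) = 0.397675
  u ← -0.719963 + 0.35·0.397675 = -0.580776
u(1.7) ≈ -0.5808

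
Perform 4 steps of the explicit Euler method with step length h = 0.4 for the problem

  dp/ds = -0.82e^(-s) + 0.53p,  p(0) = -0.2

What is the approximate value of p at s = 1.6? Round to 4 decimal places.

Euler: p_{n+1} = p_n + h·f(s_n, p_n).
s=0.000000, p=-0.200000: f=-0.926000 → p ← -0.200000 + 0.4·(-0.926000) = -0.570400
s=0.400000, p=-0.570400: f=-0.851974 → p ← -0.570400 + 0.4·(-0.851974) = -0.911190
s=0.800000, p=-0.911190: f=-0.851380 → p ← -0.911190 + 0.4·(-0.851380) = -1.251742
s=1.200000, p=-1.251742: f=-0.910402 → p ← -1.251742 + 0.4·(-0.910402) = -1.615903
p(1.6) ≈ -1.6159

-1.6159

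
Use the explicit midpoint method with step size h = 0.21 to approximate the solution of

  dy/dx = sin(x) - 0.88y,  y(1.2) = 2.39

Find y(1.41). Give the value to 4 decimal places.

Midpoint: k1 = f(x_n, y_n); k2 = f(x_n + h/2, y_n + (h/2)·k1); y_{n+1} = y_n + h·k2.
x=1.200000, y=2.390000:
  k1 = f(1.200000, 2.390000) = -1.171161
  k2 = f(1.305000, 2.267028) = -1.030101
  y ← 2.390000 + 0.21·(-1.030101) = 2.173679
y(1.41) ≈ 2.1737

2.1737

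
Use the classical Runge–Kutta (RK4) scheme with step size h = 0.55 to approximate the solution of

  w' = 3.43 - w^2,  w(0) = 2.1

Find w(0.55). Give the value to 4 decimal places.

1.9335

RK4: k1 = f(t_n, w_n); k2 = f(t_n + h/2, w_n + (h/2)·k1); k3 = f(t_n + h/2, w_n + (h/2)·k2); k4 = f(t_n + h, w_n + h·k3); w_{n+1} = w_n + (h/6)·(k1 + 2k2 + 2k3 + k4).
t=0.000000, w=2.100000:
  k1 = f(0.000000, 2.100000) = -0.980000
  k2 = f(0.275000, 1.830500) = 0.079270
  k3 = f(0.275000, 2.121799) = -1.072032
  k4 = f(0.550000, 1.510383) = 1.148745
  w ← 2.100000 + (0.55/6)·(k1 + 2k2 + 2k3 + k4) = 1.933462
w(0.55) ≈ 1.9335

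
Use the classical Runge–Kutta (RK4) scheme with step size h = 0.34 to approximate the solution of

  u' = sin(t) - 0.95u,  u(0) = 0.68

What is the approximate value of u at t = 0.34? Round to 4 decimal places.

RK4: k1 = f(t_n, u_n); k2 = f(t_n + h/2, u_n + (h/2)·k1); k3 = f(t_n + h/2, u_n + (h/2)·k2); k4 = f(t_n + h, u_n + h·k3); u_{n+1} = u_n + (h/6)·(k1 + 2k2 + 2k3 + k4).
t=0.000000, u=0.680000:
  k1 = f(0.000000, 0.680000) = -0.646000
  k2 = f(0.170000, 0.570180) = -0.372489
  k3 = f(0.170000, 0.616677) = -0.416661
  k4 = f(0.340000, 0.538335) = -0.177931
  u ← 0.680000 + (0.34/6)·(k1 + 2k2 + 2k3 + k4) = 0.543874
u(0.34) ≈ 0.5439

0.5439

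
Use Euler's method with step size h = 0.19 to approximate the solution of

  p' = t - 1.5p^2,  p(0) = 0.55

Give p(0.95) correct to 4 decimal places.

0.5767

Euler: p_{n+1} = p_n + h·f(t_n, p_n).
t=0.000000, p=0.550000: f=-0.453750 → p ← 0.550000 + 0.19·(-0.453750) = 0.463788
t=0.190000, p=0.463788: f=-0.132648 → p ← 0.463788 + 0.19·(-0.132648) = 0.438584
t=0.380000, p=0.438584: f=0.091466 → p ← 0.438584 + 0.19·0.091466 = 0.455963
t=0.570000, p=0.455963: f=0.258147 → p ← 0.455963 + 0.19·0.258147 = 0.505011
t=0.760000, p=0.505011: f=0.377446 → p ← 0.505011 + 0.19·0.377446 = 0.576726
p(0.95) ≈ 0.5767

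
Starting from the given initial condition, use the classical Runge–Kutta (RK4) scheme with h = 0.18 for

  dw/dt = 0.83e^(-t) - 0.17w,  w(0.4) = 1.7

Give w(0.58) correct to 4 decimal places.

1.7390

RK4: k1 = f(t_n, w_n); k2 = f(t_n + h/2, w_n + (h/2)·k1); k3 = f(t_n + h/2, w_n + (h/2)·k2); k4 = f(t_n + h, w_n + h·k3); w_{n+1} = w_n + (h/6)·(k1 + 2k2 + 2k3 + k4).
t=0.400000, w=1.700000:
  k1 = f(0.400000, 1.700000) = 0.267366
  k2 = f(0.490000, 1.724063) = 0.215389
  k3 = f(0.490000, 1.719385) = 0.216184
  k4 = f(0.580000, 1.738913) = 0.169100
  w ← 1.700000 + (0.18/6)·(k1 + 2k2 + 2k3 + k4) = 1.738988
w(0.58) ≈ 1.7390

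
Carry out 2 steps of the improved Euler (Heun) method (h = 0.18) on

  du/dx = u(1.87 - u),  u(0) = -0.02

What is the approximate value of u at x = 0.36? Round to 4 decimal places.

Heun: k1 = f(x_n, u_n); k2 = f(x_n + h, u_n + h·k1); u_{n+1} = u_n + (h/2)·(k1 + k2).
x=0.000000, u=-0.020000:
  k1 = f(0.000000, -0.020000) = -0.037800
  k2 = f(0.180000, -0.026804) = -0.050842
  u ← -0.020000 + (0.18/2)·(-0.037800 + (-0.050842)) = -0.027978
x=0.180000, u=-0.027978:
  k1 = f(0.180000, -0.027978) = -0.053101
  k2 = f(0.360000, -0.037536) = -0.071601
  u ← -0.027978 + (0.18/2)·(-0.053101 + (-0.071601)) = -0.039201
u(0.36) ≈ -0.0392

-0.0392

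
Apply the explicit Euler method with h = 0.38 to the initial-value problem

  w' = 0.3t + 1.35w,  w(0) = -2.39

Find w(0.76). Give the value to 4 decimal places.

-5.4278

Euler: w_{n+1} = w_n + h·f(t_n, w_n).
t=0.000000, w=-2.390000: f=-3.226500 → w ← -2.390000 + 0.38·(-3.226500) = -3.616070
t=0.380000, w=-3.616070: f=-4.767695 → w ← -3.616070 + 0.38·(-4.767695) = -5.427794
w(0.76) ≈ -5.4278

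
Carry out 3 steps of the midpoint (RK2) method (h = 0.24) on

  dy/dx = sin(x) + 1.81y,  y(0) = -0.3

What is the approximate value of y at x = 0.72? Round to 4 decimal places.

-0.6969

Midpoint: k1 = f(x_n, y_n); k2 = f(x_n + h/2, y_n + (h/2)·k1); y_{n+1} = y_n + h·k2.
x=0.000000, y=-0.300000:
  k1 = f(0.000000, -0.300000) = -0.543000
  k2 = f(0.120000, -0.365160) = -0.541227
  y ← -0.300000 + 0.24·(-0.541227) = -0.429895
x=0.240000, y=-0.429895:
  k1 = f(0.240000, -0.429895) = -0.540407
  k2 = f(0.360000, -0.494743) = -0.543211
  y ← -0.429895 + 0.24·(-0.543211) = -0.560265
x=0.480000, y=-0.560265:
  k1 = f(0.480000, -0.560265) = -0.552301
  k2 = f(0.600000, -0.626541) = -0.569397
  y ← -0.560265 + 0.24·(-0.569397) = -0.696921
y(0.72) ≈ -0.6969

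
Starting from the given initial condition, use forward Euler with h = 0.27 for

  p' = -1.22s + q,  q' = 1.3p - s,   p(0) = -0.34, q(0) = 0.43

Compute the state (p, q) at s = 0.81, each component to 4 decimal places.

-0.3639, -0.0670

Euler on (p,q): p_{n+1} = p_n + h·p', q_{n+1} = q_n + h·q'.
0.000000: (-0.340000, 0.430000); f=(0.430000, -0.442000) → (-0.223900, 0.310660)
0.270000: (-0.223900, 0.310660); f=(-0.018740, -0.561070) → (-0.228960, 0.159171)
0.540000: (-0.228960, 0.159171); f=(-0.499629, -0.837648) → (-0.363860, -0.066994)
(p(0.81), q(0.81)) ≈ (-0.3639, -0.0670)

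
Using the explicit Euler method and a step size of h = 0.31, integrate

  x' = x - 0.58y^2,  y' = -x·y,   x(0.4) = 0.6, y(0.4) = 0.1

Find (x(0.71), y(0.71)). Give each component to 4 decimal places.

0.7842, 0.0814

Euler on (x,y): x_{n+1} = x_n + h·x', y_{n+1} = y_n + h·y'.
0.400000: (0.600000, 0.100000); f=(0.594200, -0.060000) → (0.784202, 0.081400)
(x(0.71), y(0.71)) ≈ (0.7842, 0.0814)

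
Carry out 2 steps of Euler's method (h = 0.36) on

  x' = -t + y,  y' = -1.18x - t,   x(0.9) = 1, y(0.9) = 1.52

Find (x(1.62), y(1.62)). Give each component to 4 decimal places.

Euler on (x,y): x_{n+1} = x_n + h·x', y_{n+1} = y_n + h·y'.
0.900000: (1.000000, 1.520000); f=(0.620000, -2.080000) → (1.223200, 0.771200)
1.260000: (1.223200, 0.771200); f=(-0.488800, -2.703376) → (1.047232, -0.202015)
(x(1.62), y(1.62)) ≈ (1.0472, -0.2020)

1.0472, -0.2020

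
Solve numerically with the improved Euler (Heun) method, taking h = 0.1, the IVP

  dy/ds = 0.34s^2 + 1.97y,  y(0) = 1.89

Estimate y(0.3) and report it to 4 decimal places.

3.4054

Heun: k1 = f(s_n, y_n); k2 = f(s_n + h, y_n + h·k1); y_{n+1} = y_n + (h/2)·(k1 + k2).
s=0.000000, y=1.890000:
  k1 = f(0.000000, 1.890000) = 3.723300
  k2 = f(0.100000, 2.262330) = 4.460190
  y ← 1.890000 + (0.1/2)·(3.723300 + 4.460190) = 2.299175
s=0.100000, y=2.299175:
  k1 = f(0.100000, 2.299175) = 4.532774
  k2 = f(0.200000, 2.752452) = 5.435930
  y ← 2.299175 + (0.1/2)·(4.532774 + 5.435930) = 2.797610
s=0.200000, y=2.797610:
  k1 = f(0.200000, 2.797610) = 5.524891
  k2 = f(0.300000, 3.350099) = 6.630295
  y ← 2.797610 + (0.1/2)·(5.524891 + 6.630295) = 3.405369
y(0.3) ≈ 3.4054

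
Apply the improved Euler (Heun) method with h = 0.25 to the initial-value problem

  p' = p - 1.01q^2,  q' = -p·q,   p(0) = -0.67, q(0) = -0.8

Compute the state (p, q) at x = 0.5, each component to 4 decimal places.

Heun on (p,q): k1 = f(x_n, state_n); k2 = f(x_n + h, state_n + h·k1); state_{n+1} = state_n + (h/2)·(k1 + k2).
0.000000: (-0.670000, -0.800000)
  k1 = (-1.316400, -0.536000)
  predictor → (-0.999100, -0.934000)
  k2 = (-1.880180, -0.933159)
  → (-1.069572, -0.983645)
0.250000: (-1.069572, -0.983645)
  k1 = (-2.046805, -1.052080)
  predictor → (-1.581274, -1.246665)
  k2 = (-3.150989, -1.971318)
  → (-1.719297, -1.361570)
(p(0.5), q(0.5)) ≈ (-1.7193, -1.3616)

-1.7193, -1.3616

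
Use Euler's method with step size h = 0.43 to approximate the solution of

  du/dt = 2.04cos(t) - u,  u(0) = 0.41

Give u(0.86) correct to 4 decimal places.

Euler: u_{n+1} = u_n + h·f(t_n, u_n).
t=0.000000, u=0.410000: f=1.630000 → u ← 0.410000 + 0.43·1.630000 = 1.110900
t=0.430000, u=1.110900: f=0.743390 → u ← 1.110900 + 0.43·0.743390 = 1.430558
u(0.86) ≈ 1.4306

1.4306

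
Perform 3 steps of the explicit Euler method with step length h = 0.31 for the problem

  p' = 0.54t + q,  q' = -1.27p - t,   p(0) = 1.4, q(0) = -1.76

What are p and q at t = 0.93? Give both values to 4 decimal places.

Euler on (p,q): p_{n+1} = p_n + h·p', q_{n+1} = q_n + h·q'.
0.000000: (1.400000, -1.760000); f=(-1.760000, -1.778000) → (0.854400, -2.311180)
0.310000: (0.854400, -2.311180); f=(-2.143780, -1.395088) → (0.189828, -2.743657)
0.620000: (0.189828, -2.743657); f=(-2.408857, -0.861082) → (-0.556918, -3.010593)
(p(0.93), q(0.93)) ≈ (-0.5569, -3.0106)

-0.5569, -3.0106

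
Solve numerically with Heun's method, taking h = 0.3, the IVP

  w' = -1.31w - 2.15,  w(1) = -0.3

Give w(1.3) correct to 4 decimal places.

Heun: k1 = f(t_n, w_n); k2 = f(t_n + h, w_n + h·k1); w_{n+1} = w_n + (h/2)·(k1 + k2).
t=1.000000, w=-0.300000:
  k1 = f(1.000000, -0.300000) = -1.757000
  k2 = f(1.300000, -0.827100) = -1.066499
  w ← -0.300000 + (0.3/2)·(-1.757000 + (-1.066499)) = -0.723525
w(1.3) ≈ -0.7235

-0.7235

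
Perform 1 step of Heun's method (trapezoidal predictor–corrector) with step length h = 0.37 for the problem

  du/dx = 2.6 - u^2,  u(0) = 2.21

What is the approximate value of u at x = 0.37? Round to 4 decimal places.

Heun: k1 = f(x_n, u_n); k2 = f(x_n + h, u_n + h·k1); u_{n+1} = u_n + (h/2)·(k1 + k2).
x=0.000000, u=2.210000:
  k1 = f(0.000000, 2.210000) = -2.284100
  k2 = f(0.370000, 1.364883) = 0.737094
  u ← 2.210000 + (0.37/2)·(-2.284100 + 0.737094) = 1.923804
u(0.37) ≈ 1.9238

1.9238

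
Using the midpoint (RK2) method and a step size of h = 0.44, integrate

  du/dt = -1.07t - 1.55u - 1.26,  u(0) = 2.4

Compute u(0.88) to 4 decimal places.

Midpoint: k1 = f(t_n, u_n); k2 = f(t_n + h/2, u_n + (h/2)·k1); u_{n+1} = u_n + h·k2.
t=0.000000, u=2.400000:
  k1 = f(0.000000, 2.400000) = -4.980000
  k2 = f(0.220000, 1.304400) = -3.517220
  u ← 2.400000 + 0.44·(-3.517220) = 0.852423
t=0.440000, u=0.852423:
  k1 = f(0.440000, 0.852423) = -3.052056
  k2 = f(0.660000, 0.180971) = -2.246705
  u ← 0.852423 + 0.44·(-2.246705) = -0.136127
u(0.88) ≈ -0.1361

-0.1361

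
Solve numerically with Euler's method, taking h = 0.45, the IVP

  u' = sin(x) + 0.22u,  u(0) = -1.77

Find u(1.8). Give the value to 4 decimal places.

Euler: u_{n+1} = u_n + h·f(x_n, u_n).
x=0.000000, u=-1.770000: f=-0.389400 → u ← -1.770000 + 0.45·(-0.389400) = -1.945230
x=0.450000, u=-1.945230: f=0.007015 → u ← -1.945230 + 0.45·0.007015 = -1.942073
x=0.900000, u=-1.942073: f=0.356071 → u ← -1.942073 + 0.45·0.356071 = -1.781841
x=1.350000, u=-1.781841: f=0.583718 → u ← -1.781841 + 0.45·0.583718 = -1.519168
u(1.8) ≈ -1.5192

-1.5192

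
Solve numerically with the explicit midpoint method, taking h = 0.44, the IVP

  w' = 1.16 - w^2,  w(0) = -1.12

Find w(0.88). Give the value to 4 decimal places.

-1.3423

Midpoint: k1 = f(t_n, w_n); k2 = f(t_n + h/2, w_n + (h/2)·k1); w_{n+1} = w_n + h·k2.
t=0.000000, w=-1.120000:
  k1 = f(0.000000, -1.120000) = -0.094400
  k2 = f(0.220000, -1.140768) = -0.141352
  w ← -1.120000 + 0.44·(-0.141352) = -1.182195
t=0.440000, w=-1.182195:
  k1 = f(0.440000, -1.182195) = -0.237584
  k2 = f(0.660000, -1.234463) = -0.363900
  w ← -1.182195 + 0.44·(-0.363900) = -1.342311
w(0.88) ≈ -1.3423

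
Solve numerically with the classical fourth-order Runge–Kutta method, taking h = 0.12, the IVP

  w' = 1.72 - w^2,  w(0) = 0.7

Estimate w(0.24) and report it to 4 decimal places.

0.9458

RK4: k1 = f(s_n, w_n); k2 = f(s_n + h/2, w_n + (h/2)·k1); k3 = f(s_n + h/2, w_n + (h/2)·k2); k4 = f(s_n + h, w_n + h·k3); w_{n+1} = w_n + (h/6)·(k1 + 2k2 + 2k3 + k4).
s=0.000000, w=0.700000:
  k1 = f(0.000000, 0.700000) = 1.230000
  k2 = f(0.060000, 0.773800) = 1.121234
  k3 = f(0.060000, 0.767274) = 1.131291
  k4 = f(0.120000, 0.835755) = 1.021514
  w ← 0.700000 + (0.12/6)·(k1 + 2k2 + 2k3 + k4) = 0.835131
s=0.120000, w=0.835131:
  k1 = f(0.120000, 0.835131) = 1.022556
  k2 = f(0.180000, 0.896485) = 0.916315
  k3 = f(0.180000, 0.890110) = 0.927704
  k4 = f(0.240000, 0.946456) = 0.824222
  w ← 0.835131 + (0.12/6)·(k1 + 2k2 + 2k3 + k4) = 0.945828
w(0.24) ≈ 0.9458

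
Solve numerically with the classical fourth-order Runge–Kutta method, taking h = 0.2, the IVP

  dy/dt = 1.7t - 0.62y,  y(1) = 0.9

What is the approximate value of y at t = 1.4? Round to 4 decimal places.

1.4300

RK4: k1 = f(t_n, y_n); k2 = f(t_n + h/2, y_n + (h/2)·k1); k3 = f(t_n + h/2, y_n + (h/2)·k2); k4 = f(t_n + h, y_n + h·k3); y_{n+1} = y_n + (h/6)·(k1 + 2k2 + 2k3 + k4).
t=1.000000, y=0.900000:
  k1 = f(1.000000, 0.900000) = 1.142000
  k2 = f(1.100000, 1.014200) = 1.241196
  k3 = f(1.100000, 1.024120) = 1.235046
  k4 = f(1.200000, 1.147009) = 1.328854
  y ← 0.900000 + (0.2/6)·(k1 + 2k2 + 2k3 + k4) = 1.147445
t=1.200000, y=1.147445:
  k1 = f(1.200000, 1.147445) = 1.328584
  k2 = f(1.300000, 1.280303) = 1.416212
  k3 = f(1.300000, 1.289066) = 1.410779
  k4 = f(1.400000, 1.429600) = 1.493648
  y ← 1.147445 + (0.2/6)·(k1 + 2k2 + 2k3 + k4) = 1.429985
y(1.4) ≈ 1.4300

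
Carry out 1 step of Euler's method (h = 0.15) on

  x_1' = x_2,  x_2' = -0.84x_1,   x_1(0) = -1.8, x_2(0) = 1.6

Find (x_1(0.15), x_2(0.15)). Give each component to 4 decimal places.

-1.5600, 1.8268

Euler on (x_1,x_2): x_1_{n+1} = x_1_n + h·x_1', x_2_{n+1} = x_2_n + h·x_2'.
0.000000: (-1.800000, 1.600000); f=(1.600000, 1.512000) → (-1.560000, 1.826800)
(x_1(0.15), x_2(0.15)) ≈ (-1.5600, 1.8268)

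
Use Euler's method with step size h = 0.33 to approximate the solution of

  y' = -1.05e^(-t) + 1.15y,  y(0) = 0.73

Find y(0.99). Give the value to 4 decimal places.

0.7343

Euler: y_{n+1} = y_n + h·f(t_n, y_n).
t=0.000000, y=0.730000: f=-0.210500 → y ← 0.730000 + 0.33·(-0.210500) = 0.660535
t=0.330000, y=0.660535: f=0.004745 → y ← 0.660535 + 0.33·0.004745 = 0.662101
t=0.660000, y=0.662101: f=0.218722 → y ← 0.662101 + 0.33·0.218722 = 0.734279
y(0.99) ≈ 0.7343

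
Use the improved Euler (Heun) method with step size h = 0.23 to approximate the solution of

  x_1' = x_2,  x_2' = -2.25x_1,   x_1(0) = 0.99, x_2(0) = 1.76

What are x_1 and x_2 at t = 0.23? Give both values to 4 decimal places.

1.3359, 1.1429

Heun on (x_1,x_2): k1 = f(t_n, state_n); k2 = f(t_n + h, state_n + h·k1); state_{n+1} = state_n + (h/2)·(k1 + k2).
0.000000: (0.990000, 1.760000)
  k1 = (1.760000, -2.227500)
  predictor → (1.394800, 1.247675)
  k2 = (1.247675, -3.138300)
  → (1.335883, 1.142933)
(x_1(0.23), x_2(0.23)) ≈ (1.3359, 1.1429)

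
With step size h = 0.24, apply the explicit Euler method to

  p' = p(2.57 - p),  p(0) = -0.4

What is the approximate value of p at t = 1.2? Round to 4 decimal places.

Euler: p_{n+1} = p_n + h·f(t_n, p_n).
t=0.000000, p=-0.400000: f=-1.188000 → p ← -0.400000 + 0.24·(-1.188000) = -0.685120
t=0.240000, p=-0.685120: f=-2.230148 → p ← -0.685120 + 0.24·(-2.230148) = -1.220355
t=0.480000, p=-1.220355: f=-4.625581 → p ← -1.220355 + 0.24·(-4.625581) = -2.330495
t=0.720000, p=-2.330495: f=-11.420579 → p ← -2.330495 + 0.24·(-11.420579) = -5.071434
t=0.960000, p=-5.071434: f=-38.753026 → p ← -5.071434 + 0.24·(-38.753026) = -14.372160
p(1.2) ≈ -14.3722

-14.3722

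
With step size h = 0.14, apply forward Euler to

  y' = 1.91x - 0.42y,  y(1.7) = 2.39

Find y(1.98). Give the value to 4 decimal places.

Euler: y_{n+1} = y_n + h·f(x_n, y_n).
x=1.700000, y=2.390000: f=2.243200 → y ← 2.390000 + 0.14·2.243200 = 2.704048
x=1.840000, y=2.704048: f=2.378700 → y ← 2.704048 + 0.14·2.378700 = 3.037066
y(1.98) ≈ 3.0371

3.0371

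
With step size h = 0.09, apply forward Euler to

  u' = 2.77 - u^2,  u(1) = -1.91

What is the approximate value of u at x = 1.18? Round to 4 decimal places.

Euler: u_{n+1} = u_n + h·f(x_n, u_n).
x=1.000000, u=-1.910000: f=-0.878100 → u ← -1.910000 + 0.09·(-0.878100) = -1.989029
x=1.090000, u=-1.989029: f=-1.186236 → u ← -1.989029 + 0.09·(-1.186236) = -2.095790
u(1.18) ≈ -2.0958

-2.0958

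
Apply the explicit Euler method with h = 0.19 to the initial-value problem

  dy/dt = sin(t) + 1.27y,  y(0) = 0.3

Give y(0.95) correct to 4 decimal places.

Euler: y_{n+1} = y_n + h·f(t_n, y_n).
t=0.000000, y=0.300000: f=0.381000 → y ← 0.300000 + 0.19·0.381000 = 0.372390
t=0.190000, y=0.372390: f=0.661794 → y ← 0.372390 + 0.19·0.661794 = 0.498131
t=0.380000, y=0.498131: f=1.003547 → y ← 0.498131 + 0.19·1.003547 = 0.688805
t=0.570000, y=0.688805: f=1.414414 → y ← 0.688805 + 0.19·1.414414 = 0.957543
t=0.760000, y=0.957543: f=1.905002 → y ← 0.957543 + 0.19·1.905002 = 1.319494
y(0.95) ≈ 1.3195

1.3195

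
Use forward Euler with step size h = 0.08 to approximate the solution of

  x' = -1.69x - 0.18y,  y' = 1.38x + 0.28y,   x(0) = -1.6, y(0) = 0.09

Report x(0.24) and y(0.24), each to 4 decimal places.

-1.0313, -0.3769

Euler on (x,y): x_{n+1} = x_n + h·x', y_{n+1} = y_n + h·y'.
0.000000: (-1.600000, 0.090000); f=(2.687800, -2.182800) → (-1.384976, -0.084624)
0.080000: (-1.384976, -0.084624); f=(2.355842, -1.934962) → (-1.196509, -0.239421)
0.160000: (-1.196509, -0.239421); f=(2.065195, -1.718220) → (-1.031293, -0.376879)
(x(0.24), y(0.24)) ≈ (-1.0313, -0.3769)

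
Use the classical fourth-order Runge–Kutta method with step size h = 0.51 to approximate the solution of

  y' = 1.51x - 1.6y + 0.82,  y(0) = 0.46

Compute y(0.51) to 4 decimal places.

RK4: k1 = f(x_n, y_n); k2 = f(x_n + h/2, y_n + (h/2)·k1); k3 = f(x_n + h/2, y_n + (h/2)·k2); k4 = f(x_n + h, y_n + h·k3); y_{n+1} = y_n + (h/6)·(k1 + 2k2 + 2k3 + k4).
x=0.000000, y=0.460000:
  k1 = f(0.000000, 0.460000) = 0.084000
  k2 = f(0.255000, 0.481420) = 0.434778
  k3 = f(0.255000, 0.570868) = 0.291661
  k4 = f(0.510000, 0.608747) = 0.616105
  y ← 0.460000 + (0.51/6)·(k1 + 2k2 + 2k3 + k4) = 0.643003
y(0.51) ≈ 0.6430

0.6430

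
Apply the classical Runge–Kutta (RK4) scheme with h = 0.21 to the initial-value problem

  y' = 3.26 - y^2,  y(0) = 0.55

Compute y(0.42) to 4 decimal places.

1.4267

RK4: k1 = f(s_n, y_n); k2 = f(s_n + h/2, y_n + (h/2)·k1); k3 = f(s_n + h/2, y_n + (h/2)·k2); k4 = f(s_n + h, y_n + h·k3); y_{n+1} = y_n + (h/6)·(k1 + 2k2 + 2k3 + k4).
s=0.000000, y=0.550000:
  k1 = f(0.000000, 0.550000) = 2.957500
  k2 = f(0.105000, 0.860537) = 2.519475
  k3 = f(0.105000, 0.814545) = 2.596517
  k4 = f(0.210000, 1.095268) = 2.060387
  y ← 0.550000 + (0.21/6)·(k1 + 2k2 + 2k3 + k4) = 1.083745
s=0.210000, y=1.083745:
  k1 = f(0.210000, 1.083745) = 2.085496
  k2 = f(0.315000, 1.302723) = 1.562914
  k3 = f(0.315000, 1.247851) = 1.702867
  k4 = f(0.420000, 1.441347) = 1.182517
  y ← 1.083745 + (0.21/6)·(k1 + 2k2 + 2k3 + k4) = 1.426731
y(0.42) ≈ 1.4267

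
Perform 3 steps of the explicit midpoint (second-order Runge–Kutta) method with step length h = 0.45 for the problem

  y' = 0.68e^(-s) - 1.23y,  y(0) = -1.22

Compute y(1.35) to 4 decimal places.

-0.0797

Midpoint: k1 = f(s_n, y_n); k2 = f(s_n + h/2, y_n + (h/2)·k1); y_{n+1} = y_n + h·k2.
s=0.000000, y=-1.220000:
  k1 = f(0.000000, -1.220000) = 2.180600
  k2 = f(0.225000, -0.729365) = 1.440110
  y ← -1.220000 + 0.45·1.440110 = -0.571951
s=0.450000, y=-0.571951:
  k1 = f(0.450000, -0.571951) = 1.137086
  k2 = f(0.675000, -0.316106) = 0.735037
  y ← -0.571951 + 0.45·0.735037 = -0.241184
s=0.900000, y=-0.241184:
  k1 = f(0.900000, -0.241184) = 0.573124
  k2 = f(1.125000, -0.112231) = 0.358808
  y ← -0.241184 + 0.45·0.358808 = -0.079720
y(1.35) ≈ -0.0797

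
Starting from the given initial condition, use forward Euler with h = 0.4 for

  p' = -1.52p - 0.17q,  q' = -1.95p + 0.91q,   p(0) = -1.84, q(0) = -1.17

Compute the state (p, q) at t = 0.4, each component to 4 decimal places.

-0.6417, -0.1607

Euler on (p,q): p_{n+1} = p_n + h·p', q_{n+1} = q_n + h·q'.
0.000000: (-1.840000, -1.170000); f=(2.995700, 2.523300) → (-0.641720, -0.160680)
(p(0.4), q(0.4)) ≈ (-0.6417, -0.1607)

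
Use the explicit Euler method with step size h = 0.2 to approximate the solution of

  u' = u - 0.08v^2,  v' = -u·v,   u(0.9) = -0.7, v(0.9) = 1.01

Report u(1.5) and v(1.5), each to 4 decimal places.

-1.2877, 1.6315

Euler on (u,v): u_{n+1} = u_n + h·u', v_{n+1} = v_n + h·v'.
0.900000: (-0.700000, 1.010000); f=(-0.781608, 0.707000) → (-0.856322, 1.151400)
1.100000: (-0.856322, 1.151400); f=(-0.962379, 0.985969) → (-1.048797, 1.348594)
1.300000: (-1.048797, 1.348594); f=(-1.194294, 1.414402) → (-1.287656, 1.631474)
(u(1.5), v(1.5)) ≈ (-1.2877, 1.6315)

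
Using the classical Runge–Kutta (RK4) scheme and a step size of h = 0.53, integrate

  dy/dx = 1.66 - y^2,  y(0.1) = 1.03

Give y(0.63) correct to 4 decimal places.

RK4: k1 = f(x_n, y_n); k2 = f(x_n + h/2, y_n + (h/2)·k1); k3 = f(x_n + h/2, y_n + (h/2)·k2); k4 = f(x_n + h, y_n + h·k3); y_{n+1} = y_n + (h/6)·(k1 + 2k2 + 2k3 + k4).
x=0.100000, y=1.030000:
  k1 = f(0.100000, 1.030000) = 0.599100
  k2 = f(0.365000, 1.188762) = 0.246846
  k3 = f(0.365000, 1.095414) = 0.460068
  k4 = f(0.630000, 1.273836) = 0.037342
  y ← 1.030000 + (0.53/6)·(k1 + 2k2 + 2k3 + k4) = 1.211107
y(0.63) ≈ 1.2111

1.2111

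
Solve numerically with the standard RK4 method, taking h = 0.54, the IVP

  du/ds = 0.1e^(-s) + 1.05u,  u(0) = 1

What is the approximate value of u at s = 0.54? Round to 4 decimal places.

1.8200

RK4: k1 = f(s_n, u_n); k2 = f(s_n + h/2, u_n + (h/2)·k1); k3 = f(s_n + h/2, u_n + (h/2)·k2); k4 = f(s_n + h, u_n + h·k3); u_{n+1} = u_n + (h/6)·(k1 + 2k2 + 2k3 + k4).
s=0.000000, u=1.000000:
  k1 = f(0.000000, 1.000000) = 1.150000
  k2 = f(0.270000, 1.310500) = 1.452363
  k3 = f(0.270000, 1.392138) = 1.538083
  k4 = f(0.540000, 1.830565) = 1.980368
  u ← 1.000000 + (0.54/6)·(k1 + 2k2 + 2k3 + k4) = 1.820013
u(0.54) ≈ 1.8200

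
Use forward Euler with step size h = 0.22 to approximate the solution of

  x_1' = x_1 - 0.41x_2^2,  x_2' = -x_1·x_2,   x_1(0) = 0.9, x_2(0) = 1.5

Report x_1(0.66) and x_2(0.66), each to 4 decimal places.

1.0887, 0.7618

Euler on (x_1,x_2): x_1_{n+1} = x_1_n + h·x_1', x_2_{n+1} = x_2_n + h·x_2'.
0.000000: (0.900000, 1.500000); f=(-0.022500, -1.350000) → (0.895050, 1.203000)
0.220000: (0.895050, 1.203000); f=(0.301694, -1.076745) → (0.961423, 0.966116)
0.440000: (0.961423, 0.966116); f=(0.578737, -0.928846) → (1.088745, 0.761770)
(x_1(0.66), x_2(0.66)) ≈ (1.0887, 0.7618)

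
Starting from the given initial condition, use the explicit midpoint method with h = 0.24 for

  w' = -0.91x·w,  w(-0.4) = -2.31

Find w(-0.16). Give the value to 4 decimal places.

-2.4574

Midpoint: k1 = f(x_n, w_n); k2 = f(x_n + h/2, w_n + (h/2)·k1); w_{n+1} = w_n + h·k2.
x=-0.400000, w=-2.310000:
  k1 = f(-0.400000, -2.310000) = -0.840840
  k2 = f(-0.280000, -2.410901) = -0.614298
  w ← -2.310000 + 0.24·(-0.614298) = -2.457431
w(-0.16) ≈ -2.4574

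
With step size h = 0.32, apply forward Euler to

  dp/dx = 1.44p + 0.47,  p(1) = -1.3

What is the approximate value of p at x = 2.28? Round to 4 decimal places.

Euler: p_{n+1} = p_n + h·f(x_n, p_n).
x=1.000000, p=-1.300000: f=-1.402000 → p ← -1.300000 + 0.32·(-1.402000) = -1.748640
x=1.320000, p=-1.748640: f=-2.048042 → p ← -1.748640 + 0.32·(-2.048042) = -2.404013
x=1.640000, p=-2.404013: f=-2.991779 → p ← -2.404013 + 0.32·(-2.991779) = -3.361383
x=1.960000, p=-3.361383: f=-4.370391 → p ← -3.361383 + 0.32·(-4.370391) = -4.759908
p(2.28) ≈ -4.7599

-4.7599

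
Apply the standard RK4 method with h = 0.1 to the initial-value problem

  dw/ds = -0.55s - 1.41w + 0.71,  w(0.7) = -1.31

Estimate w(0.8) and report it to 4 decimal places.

-1.1100

RK4: k1 = f(s_n, w_n); k2 = f(s_n + h/2, w_n + (h/2)·k1); k3 = f(s_n + h/2, w_n + (h/2)·k2); k4 = f(s_n + h, w_n + h·k3); w_{n+1} = w_n + (h/6)·(k1 + 2k2 + 2k3 + k4).
s=0.700000, w=-1.310000:
  k1 = f(0.700000, -1.310000) = 2.172100
  k2 = f(0.750000, -1.201395) = 1.991467
  k3 = f(0.750000, -1.210427) = 2.004202
  k4 = f(0.800000, -1.109580) = 1.834508
  w ← -1.310000 + (0.1/6)·(k1 + 2k2 + 2k3 + k4) = -1.110034
w(0.8) ≈ -1.1100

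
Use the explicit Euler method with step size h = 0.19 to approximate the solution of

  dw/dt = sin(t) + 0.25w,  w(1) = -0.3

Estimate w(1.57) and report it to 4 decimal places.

Euler: w_{n+1} = w_n + h·f(t_n, w_n).
t=1.000000, w=-0.300000: f=0.766471 → w ← -0.300000 + 0.19·0.766471 = -0.154371
t=1.190000, w=-0.154371: f=0.889776 → w ← -0.154371 + 0.19·0.889776 = 0.014687
t=1.380000, w=0.014687: f=0.985525 → w ← 0.014687 + 0.19·0.985525 = 0.201937
w(1.57) ≈ 0.2019

0.2019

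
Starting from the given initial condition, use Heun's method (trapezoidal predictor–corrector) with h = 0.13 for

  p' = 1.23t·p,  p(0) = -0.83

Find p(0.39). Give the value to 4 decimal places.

Heun: k1 = f(t_n, p_n); k2 = f(t_n + h, p_n + h·k1); p_{n+1} = p_n + (h/2)·(k1 + k2).
t=0.000000, p=-0.830000:
  k1 = f(0.000000, -0.830000) = 0.000000
  k2 = f(0.130000, -0.830000) = -0.132717
  p ← -0.830000 + (0.13/2)·(0.000000 + (-0.132717)) = -0.838627
t=0.130000, p=-0.838627:
  k1 = f(0.130000, -0.838627) = -0.134096
  k2 = f(0.260000, -0.856059) = -0.273768
  p ← -0.838627 + (0.13/2)·(-0.134096 + (-0.273768)) = -0.865138
t=0.260000, p=-0.865138:
  k1 = f(0.260000, -0.865138) = -0.276671
  k2 = f(0.390000, -0.901105) = -0.432260
  p ← -0.865138 + (0.13/2)·(-0.276671 + (-0.432260)) = -0.911218
p(0.39) ≈ -0.9112

-0.9112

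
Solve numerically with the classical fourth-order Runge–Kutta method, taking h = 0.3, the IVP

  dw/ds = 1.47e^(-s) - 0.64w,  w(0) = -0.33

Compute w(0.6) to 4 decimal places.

RK4: k1 = f(s_n, w_n); k2 = f(s_n + h/2, w_n + (h/2)·k1); k3 = f(s_n + h/2, w_n + (h/2)·k2); k4 = f(s_n + h, w_n + h·k3); w_{n+1} = w_n + (h/6)·(k1 + 2k2 + 2k3 + k4).
s=0.000000, w=-0.330000:
  k1 = f(0.000000, -0.330000) = 1.681200
  k2 = f(0.150000, -0.077820) = 1.315046
  k3 = f(0.150000, -0.132743) = 1.350196
  k4 = f(0.300000, 0.075059) = 1.040965
  w ← -0.330000 + (0.3/6)·(k1 + 2k2 + 2k3 + k4) = 0.072632
s=0.300000, w=0.072632:
  k1 = f(0.300000, 0.072632) = 1.042518
  k2 = f(0.450000, 0.229010) = 0.790747
  k3 = f(0.450000, 0.191244) = 0.814917
  k4 = f(0.600000, 0.317108) = 0.603804
  w ← 0.072632 + (0.3/6)·(k1 + 2k2 + 2k3 + k4) = 0.315515
w(0.6) ≈ 0.3155

0.3155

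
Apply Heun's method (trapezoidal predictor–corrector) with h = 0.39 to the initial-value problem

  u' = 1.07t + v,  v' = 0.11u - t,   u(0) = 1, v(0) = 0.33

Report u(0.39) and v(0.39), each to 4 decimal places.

1.2184, 0.2996

Heun on (u,v): k1 = f(t_n, state_n); k2 = f(t_n + h, state_n + h·k1); state_{n+1} = state_n + (h/2)·(k1 + k2).
0.000000: (1.000000, 0.330000)
  k1 = (0.330000, 0.110000)
  predictor → (1.128700, 0.372900)
  k2 = (0.790200, -0.265843)
  → (1.218439, 0.299611)
(u(0.39), v(0.39)) ≈ (1.2184, 0.2996)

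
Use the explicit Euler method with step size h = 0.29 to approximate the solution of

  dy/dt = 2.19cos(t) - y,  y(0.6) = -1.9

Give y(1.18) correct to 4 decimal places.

-0.1859

Euler: y_{n+1} = y_n + h·f(t_n, y_n).
t=0.600000, y=-1.900000: f=3.707485 → y ← -1.900000 + 0.29·3.707485 = -0.824829
t=0.890000, y=-0.824829: f=2.203242 → y ← -0.824829 + 0.29·2.203242 = -0.185889
y(1.18) ≈ -0.1859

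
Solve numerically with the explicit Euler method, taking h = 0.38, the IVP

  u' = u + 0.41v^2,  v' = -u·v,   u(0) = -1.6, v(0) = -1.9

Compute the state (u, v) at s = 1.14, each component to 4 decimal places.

2.7148, -6.5065

Euler on (u,v): u_{n+1} = u_n + h·u', v_{n+1} = v_n + h·v'.
0.000000: (-1.600000, -1.900000); f=(-0.119900, -3.040000) → (-1.645562, -3.055200)
0.380000: (-1.645562, -3.055200); f=(2.181479, -5.027521) → (-0.816600, -4.965658)
0.760000: (-0.816600, -4.965658); f=(9.293081, -4.054956) → (2.714771, -6.506541)
(u(1.14), v(1.14)) ≈ (2.7148, -6.5065)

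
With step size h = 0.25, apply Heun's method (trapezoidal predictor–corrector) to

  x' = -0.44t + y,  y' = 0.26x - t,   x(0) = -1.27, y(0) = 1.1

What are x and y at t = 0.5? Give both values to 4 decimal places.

-0.8276, 0.8423

Heun on (x,y): k1 = f(t_n, state_n); k2 = f(t_n + h, state_n + h·k1); state_{n+1} = state_n + (h/2)·(k1 + k2).
0.000000: (-1.270000, 1.100000)
  k1 = (1.100000, -0.330200)
  predictor → (-0.995000, 1.017450)
  k2 = (0.907450, -0.508700)
  → (-1.019069, 0.995138)
0.250000: (-1.019069, 0.995138)
  k1 = (0.885138, -0.514958)
  predictor → (-0.797784, 0.866398)
  k2 = (0.646398, -0.707424)
  → (-0.827627, 0.842340)
(x(0.5), y(0.5)) ≈ (-0.8276, 0.8423)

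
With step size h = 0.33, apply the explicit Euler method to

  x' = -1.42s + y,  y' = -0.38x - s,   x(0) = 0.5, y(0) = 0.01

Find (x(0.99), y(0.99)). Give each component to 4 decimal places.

Euler on (x,y): x_{n+1} = x_n + h·x', y_{n+1} = y_n + h·y'.
0.000000: (0.500000, 0.010000); f=(0.010000, -0.190000) → (0.503300, -0.052700)
0.330000: (0.503300, -0.052700); f=(-0.521300, -0.521254) → (0.331271, -0.224714)
0.660000: (0.331271, -0.224714); f=(-1.161914, -0.785883) → (-0.052161, -0.484055)
(x(0.99), y(0.99)) ≈ (-0.0522, -0.4841)

-0.0522, -0.4841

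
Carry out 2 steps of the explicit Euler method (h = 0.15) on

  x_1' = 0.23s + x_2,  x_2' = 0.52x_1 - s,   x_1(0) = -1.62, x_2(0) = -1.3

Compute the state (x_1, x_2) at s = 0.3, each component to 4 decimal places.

Euler on (x_1,x_2): x_1_{n+1} = x_1_n + h·x_1', x_2_{n+1} = x_2_n + h·x_2'.
0.000000: (-1.620000, -1.300000); f=(-1.300000, -0.842400) → (-1.815000, -1.426360)
0.150000: (-1.815000, -1.426360); f=(-1.391860, -1.093800) → (-2.023779, -1.590430)
(x_1(0.3), x_2(0.3)) ≈ (-2.0238, -1.5904)

-2.0238, -1.5904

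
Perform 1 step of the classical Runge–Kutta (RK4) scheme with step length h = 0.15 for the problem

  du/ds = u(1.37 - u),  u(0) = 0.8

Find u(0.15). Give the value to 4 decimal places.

RK4: k1 = f(s_n, u_n); k2 = f(s_n + h/2, u_n + (h/2)·k1); k3 = f(s_n + h/2, u_n + (h/2)·k2); k4 = f(s_n + h, u_n + h·k3); u_{n+1} = u_n + (h/6)·(k1 + 2k2 + 2k3 + k4).
s=0.000000, u=0.800000:
  k1 = f(0.000000, 0.800000) = 0.456000
  k2 = f(0.075000, 0.834200) = 0.446964
  k3 = f(0.075000, 0.833522) = 0.447166
  k4 = f(0.150000, 0.867075) = 0.436074
  u ← 0.800000 + (0.15/6)·(k1 + 2k2 + 2k3 + k4) = 0.867008
u(0.15) ≈ 0.8670

0.8670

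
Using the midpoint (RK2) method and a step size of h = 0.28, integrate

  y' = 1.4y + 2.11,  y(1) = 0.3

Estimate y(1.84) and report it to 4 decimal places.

4.2196

Midpoint: k1 = f(s_n, y_n); k2 = f(s_n + h/2, y_n + (h/2)·k1); y_{n+1} = y_n + h·k2.
s=1.000000, y=0.300000:
  k1 = f(1.000000, 0.300000) = 2.530000
  k2 = f(1.140000, 0.654200) = 3.025880
  y ← 0.300000 + 0.28·3.025880 = 1.147246
s=1.280000, y=1.147246:
  k1 = f(1.280000, 1.147246) = 3.716145
  k2 = f(1.420000, 1.667507) = 4.444509
  y ← 1.147246 + 0.28·4.444509 = 2.391709
s=1.560000, y=2.391709:
  k1 = f(1.560000, 2.391709) = 5.458393
  k2 = f(1.700000, 3.155884) = 6.528238
  y ← 2.391709 + 0.28·6.528238 = 4.219616
y(1.84) ≈ 4.2196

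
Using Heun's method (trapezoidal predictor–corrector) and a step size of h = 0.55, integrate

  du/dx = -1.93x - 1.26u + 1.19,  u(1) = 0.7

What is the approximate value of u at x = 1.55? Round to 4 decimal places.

Heun: k1 = f(x_n, u_n); k2 = f(x_n + h, u_n + h·k1); u_{n+1} = u_n + (h/2)·(k1 + k2).
x=1.000000, u=0.700000:
  k1 = f(1.000000, 0.700000) = -1.622000
  k2 = f(1.550000, -0.192100) = -1.559454
  u ← 0.700000 + (0.55/2)·(-1.622000 + (-1.559454)) = -0.174900
u(1.55) ≈ -0.1749

-0.1749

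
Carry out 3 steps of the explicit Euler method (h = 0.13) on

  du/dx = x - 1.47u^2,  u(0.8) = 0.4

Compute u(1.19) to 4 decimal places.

Euler: u_{n+1} = u_n + h·f(x_n, u_n).
x=0.800000, u=0.400000: f=0.564800 → u ← 0.400000 + 0.13·0.564800 = 0.473424
x=0.930000, u=0.473424: f=0.600528 → u ← 0.473424 + 0.13·0.600528 = 0.551493
x=1.060000, u=0.551493: f=0.612908 → u ← 0.551493 + 0.13·0.612908 = 0.631171
u(1.19) ≈ 0.6312

0.6312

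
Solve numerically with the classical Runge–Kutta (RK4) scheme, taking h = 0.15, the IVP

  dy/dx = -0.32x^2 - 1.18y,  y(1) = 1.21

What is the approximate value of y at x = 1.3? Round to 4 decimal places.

RK4: k1 = f(x_n, y_n); k2 = f(x_n + h/2, y_n + (h/2)·k1); k3 = f(x_n + h/2, y_n + (h/2)·k2); k4 = f(x_n + h, y_n + h·k3); y_{n+1} = y_n + (h/6)·(k1 + 2k2 + 2k3 + k4).
x=1.000000, y=1.210000:
  k1 = f(1.000000, 1.210000) = -1.747800
  k2 = f(1.075000, 1.078915) = -1.642920
  k3 = f(1.075000, 1.086781) = -1.652202
  k4 = f(1.150000, 0.962170) = -1.558560
  y ← 1.210000 + (0.15/6)·(k1 + 2k2 + 2k3 + k4) = 0.962585
x=1.150000, y=0.962585:
  k1 = f(1.150000, 0.962585) = -1.559050
  k2 = f(1.225000, 0.845656) = -1.478074
  k3 = f(1.225000, 0.851729) = -1.485241
  k4 = f(1.300000, 0.739799) = -1.413763
  y ← 0.962585 + (0.15/6)·(k1 + 2k2 + 2k3 + k4) = 0.740099
y(1.3) ≈ 0.7401

0.7401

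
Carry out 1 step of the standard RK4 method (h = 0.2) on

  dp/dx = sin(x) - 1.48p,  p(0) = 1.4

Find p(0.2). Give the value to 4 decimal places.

RK4: k1 = f(x_n, p_n); k2 = f(x_n + h/2, p_n + (h/2)·k1); k3 = f(x_n + h/2, p_n + (h/2)·k2); k4 = f(x_n + h, p_n + h·k3); p_{n+1} = p_n + (h/6)·(k1 + 2k2 + 2k3 + k4).
x=0.000000, p=1.400000:
  k1 = f(0.000000, 1.400000) = -2.072000
  k2 = f(0.100000, 1.192800) = -1.665511
  k3 = f(0.100000, 1.233449) = -1.725671
  k4 = f(0.200000, 1.054866) = -1.362532
  p ← 1.400000 + (0.2/6)·(k1 + 2k2 + 2k3 + k4) = 1.059437
p(0.2) ≈ 1.0594

1.0594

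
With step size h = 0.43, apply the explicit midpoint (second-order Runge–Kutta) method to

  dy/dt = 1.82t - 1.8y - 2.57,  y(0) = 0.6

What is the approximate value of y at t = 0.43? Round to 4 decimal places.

-0.1938

Midpoint: k1 = f(t_n, y_n); k2 = f(t_n + h/2, y_n + (h/2)·k1); y_{n+1} = y_n + h·k2.
t=0.000000, y=0.600000:
  k1 = f(0.000000, 0.600000) = -3.650000
  k2 = f(0.215000, -0.184750) = -1.846150
  y ← 0.600000 + 0.43·(-1.846150) = -0.193844
y(0.43) ≈ -0.1938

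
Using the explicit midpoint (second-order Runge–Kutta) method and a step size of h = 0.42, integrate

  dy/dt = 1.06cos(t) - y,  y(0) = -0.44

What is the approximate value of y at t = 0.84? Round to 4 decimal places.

Midpoint: k1 = f(t_n, y_n); k2 = f(t_n + h/2, y_n + (h/2)·k1); y_{n+1} = y_n + h·k2.
t=0.000000, y=-0.440000:
  k1 = f(0.000000, -0.440000) = 1.500000
  k2 = f(0.210000, -0.125000) = 1.161713
  y ← -0.440000 + 0.42·1.161713 = 0.047919
t=0.420000, y=0.047919:
  k1 = f(0.420000, 0.047919) = 0.919955
  k2 = f(0.630000, 0.241110) = 0.615399
  y ← 0.047919 + 0.42·0.615399 = 0.306387
y(0.84) ≈ 0.3064

0.3064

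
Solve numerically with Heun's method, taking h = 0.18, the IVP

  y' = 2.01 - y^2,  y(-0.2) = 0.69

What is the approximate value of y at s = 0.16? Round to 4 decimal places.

1.0943

Heun: k1 = f(s_n, y_n); k2 = f(s_n + h, y_n + h·k1); y_{n+1} = y_n + (h/2)·(k1 + k2).
s=-0.200000, y=0.690000:
  k1 = f(-0.200000, 0.690000) = 1.533900
  k2 = f(-0.020000, 0.966102) = 1.076647
  y ← 0.690000 + (0.18/2)·(1.533900 + 1.076647) = 0.924949
s=-0.020000, y=0.924949:
  k1 = f(-0.020000, 0.924949) = 1.154469
  k2 = f(0.160000, 1.132754) = 0.726869
  y ← 0.924949 + (0.18/2)·(1.154469 + 0.726869) = 1.094270
y(0.16) ≈ 1.0943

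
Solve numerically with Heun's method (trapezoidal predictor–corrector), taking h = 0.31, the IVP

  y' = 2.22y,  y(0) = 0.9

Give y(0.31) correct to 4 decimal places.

1.7325

Heun: k1 = f(t_n, y_n); k2 = f(t_n + h, y_n + h·k1); y_{n+1} = y_n + (h/2)·(k1 + k2).
t=0.000000, y=0.900000:
  k1 = f(0.000000, 0.900000) = 1.998000
  k2 = f(0.310000, 1.519380) = 3.373024
  y ← 0.900000 + (0.31/2)·(1.998000 + 3.373024) = 1.732509
y(0.31) ≈ 1.7325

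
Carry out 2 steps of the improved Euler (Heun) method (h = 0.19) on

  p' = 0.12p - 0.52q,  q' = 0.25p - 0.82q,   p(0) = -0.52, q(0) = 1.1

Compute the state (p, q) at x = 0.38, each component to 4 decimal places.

-0.7298, 0.7545

Heun on (p,q): k1 = f(x_n, state_n); k2 = f(x_n + h, state_n + h·k1); state_{n+1} = state_n + (h/2)·(k1 + k2).
0.000000: (-0.520000, 1.100000)
  k1 = (-0.634400, -1.032000)
  predictor → (-0.640536, 0.903920)
  k2 = (-0.546903, -0.901348)
  → (-0.632224, 0.916332)
0.190000: (-0.632224, 0.916332)
  k1 = (-0.552359, -0.909448)
  predictor → (-0.737172, 0.743537)
  k2 = (-0.475100, -0.793993)
  → (-0.729832, 0.754505)
(p(0.38), q(0.38)) ≈ (-0.7298, 0.7545)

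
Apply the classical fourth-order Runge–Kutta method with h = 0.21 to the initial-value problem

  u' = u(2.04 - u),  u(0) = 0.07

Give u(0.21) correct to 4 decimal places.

RK4: k1 = f(t_n, u_n); k2 = f(t_n + h/2, u_n + (h/2)·k1); k3 = f(t_n + h/2, u_n + (h/2)·k2); k4 = f(t_n + h, u_n + h·k3); u_{n+1} = u_n + (h/6)·(k1 + 2k2 + 2k3 + k4).
t=0.000000, u=0.070000:
  k1 = f(0.000000, 0.070000) = 0.137900
  k2 = f(0.105000, 0.084480) = 0.165201
  k3 = f(0.105000, 0.087346) = 0.170557
  k4 = f(0.210000, 0.105817) = 0.204669
  u ← 0.070000 + (0.21/6)·(k1 + 2k2 + 2k3 + k4) = 0.105493
u(0.21) ≈ 0.1055

0.1055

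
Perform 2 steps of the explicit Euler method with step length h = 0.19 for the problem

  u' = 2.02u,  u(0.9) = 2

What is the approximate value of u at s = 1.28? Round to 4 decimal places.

3.8298

Euler: u_{n+1} = u_n + h·f(s_n, u_n).
s=0.900000, u=2.000000: f=4.040000 → u ← 2.000000 + 0.19·4.040000 = 2.767600
s=1.090000, u=2.767600: f=5.590552 → u ← 2.767600 + 0.19·5.590552 = 3.829805
u(1.28) ≈ 3.8298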